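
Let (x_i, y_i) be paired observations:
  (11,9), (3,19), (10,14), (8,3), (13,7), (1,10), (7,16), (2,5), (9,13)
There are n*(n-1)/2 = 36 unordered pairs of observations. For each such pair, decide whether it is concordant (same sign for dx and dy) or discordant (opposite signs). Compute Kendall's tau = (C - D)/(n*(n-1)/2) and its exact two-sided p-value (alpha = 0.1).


Step 1: Enumerate the 36 unordered pairs (i,j) with i<j and classify each by sign(x_j-x_i) * sign(y_j-y_i).
  (1,2):dx=-8,dy=+10->D; (1,3):dx=-1,dy=+5->D; (1,4):dx=-3,dy=-6->C; (1,5):dx=+2,dy=-2->D
  (1,6):dx=-10,dy=+1->D; (1,7):dx=-4,dy=+7->D; (1,8):dx=-9,dy=-4->C; (1,9):dx=-2,dy=+4->D
  (2,3):dx=+7,dy=-5->D; (2,4):dx=+5,dy=-16->D; (2,5):dx=+10,dy=-12->D; (2,6):dx=-2,dy=-9->C
  (2,7):dx=+4,dy=-3->D; (2,8):dx=-1,dy=-14->C; (2,9):dx=+6,dy=-6->D; (3,4):dx=-2,dy=-11->C
  (3,5):dx=+3,dy=-7->D; (3,6):dx=-9,dy=-4->C; (3,7):dx=-3,dy=+2->D; (3,8):dx=-8,dy=-9->C
  (3,9):dx=-1,dy=-1->C; (4,5):dx=+5,dy=+4->C; (4,6):dx=-7,dy=+7->D; (4,7):dx=-1,dy=+13->D
  (4,8):dx=-6,dy=+2->D; (4,9):dx=+1,dy=+10->C; (5,6):dx=-12,dy=+3->D; (5,7):dx=-6,dy=+9->D
  (5,8):dx=-11,dy=-2->C; (5,9):dx=-4,dy=+6->D; (6,7):dx=+6,dy=+6->C; (6,8):dx=+1,dy=-5->D
  (6,9):dx=+8,dy=+3->C; (7,8):dx=-5,dy=-11->C; (7,9):dx=+2,dy=-3->D; (8,9):dx=+7,dy=+8->C
Step 2: C = 15, D = 21, total pairs = 36.
Step 3: tau = (C - D)/(n(n-1)/2) = (15 - 21)/36 = -0.166667.
Step 4: Exact two-sided p-value (enumerate n! = 362880 permutations of y under H0): p = 0.612202.
Step 5: alpha = 0.1. fail to reject H0.

tau_b = -0.1667 (C=15, D=21), p = 0.612202, fail to reject H0.


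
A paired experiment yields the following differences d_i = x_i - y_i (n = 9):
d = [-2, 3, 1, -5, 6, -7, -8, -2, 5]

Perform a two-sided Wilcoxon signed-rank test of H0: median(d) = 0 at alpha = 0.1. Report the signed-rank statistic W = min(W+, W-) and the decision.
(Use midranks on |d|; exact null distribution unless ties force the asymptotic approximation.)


Step 1: Drop any zero differences (none here) and take |d_i|.
|d| = [2, 3, 1, 5, 6, 7, 8, 2, 5]
Step 2: Midrank |d_i| (ties get averaged ranks).
ranks: |2|->2.5, |3|->4, |1|->1, |5|->5.5, |6|->7, |7|->8, |8|->9, |2|->2.5, |5|->5.5
Step 3: Attach original signs; sum ranks with positive sign and with negative sign.
W+ = 4 + 1 + 7 + 5.5 = 17.5
W- = 2.5 + 5.5 + 8 + 9 + 2.5 = 27.5
(Check: W+ + W- = 45 should equal n(n+1)/2 = 45.)
Step 4: Test statistic W = min(W+, W-) = 17.5.
Step 5: Ties in |d|, so use the tie-corrected normal approximation.
        E[W] = n(n+1)/4 = 9*10/4 = 22.5.
        Tie groups: |d|=2 (t=2), |d|=5 (t=2); sum(t^3 - t) = 12.
        Var[W] = n(n+1)(2n+1)/24 - sum(t^3-t)/48 = 1710/24 - 12/48 = 71.
        z = (W - E[W]) / sqrt(Var[W]) = (17.5 - 22.5) / 8.4261 = -0.5934.
        Two-sided p = 2*Phi(z) = 0.552920.
Step 6: alpha = 0.1. fail to reject H0.

W+ = 17.5, W- = 27.5, W = min = 17.5, p = 0.552920, fail to reject H0.


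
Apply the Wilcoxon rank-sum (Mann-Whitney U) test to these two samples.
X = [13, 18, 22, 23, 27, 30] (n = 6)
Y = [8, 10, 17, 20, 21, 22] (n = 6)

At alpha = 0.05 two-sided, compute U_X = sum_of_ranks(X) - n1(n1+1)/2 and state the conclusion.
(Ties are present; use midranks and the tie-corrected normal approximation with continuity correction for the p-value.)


Step 1: Combine and sort all 12 observations; assign midranks.
sorted (value, group): (8,Y), (10,Y), (13,X), (17,Y), (18,X), (20,Y), (21,Y), (22,X), (22,Y), (23,X), (27,X), (30,X)
ranks: 8->1, 10->2, 13->3, 17->4, 18->5, 20->6, 21->7, 22->8.5, 22->8.5, 23->10, 27->11, 30->12
Step 2: Rank sum for X: R1 = 3 + 5 + 8.5 + 10 + 11 + 12 = 49.5.
Step 3: U_X = R1 - n1(n1+1)/2 = 49.5 - 6*7/2 = 49.5 - 21 = 28.5.
       U_Y = n1*n2 - U_X = 36 - 28.5 = 7.5.
Step 4: Ties are present, so use the tie-corrected normal approximation (with continuity correction) for the p-value.
Step 5: p-value = 0.108695; compare to alpha = 0.05. fail to reject H0.

U_X = 28.5, p = 0.108695, fail to reject H0 at alpha = 0.05.


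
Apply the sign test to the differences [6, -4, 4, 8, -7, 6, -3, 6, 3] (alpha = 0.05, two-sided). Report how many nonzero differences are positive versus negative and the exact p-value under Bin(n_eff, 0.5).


Step 1: Discard zero differences. Original n = 9; n_eff = number of nonzero differences = 9.
Nonzero differences (with sign): +6, -4, +4, +8, -7, +6, -3, +6, +3
Step 2: Count signs: positive = 6, negative = 3.
Step 3: Under H0: P(positive) = 0.5, so the number of positives S ~ Bin(9, 0.5).
Step 4: Two-sided exact p-value = sum of Bin(9,0.5) probabilities at or below the observed probability = 0.507812.
Step 5: alpha = 0.05. fail to reject H0.

n_eff = 9, pos = 6, neg = 3, p = 0.507812, fail to reject H0.


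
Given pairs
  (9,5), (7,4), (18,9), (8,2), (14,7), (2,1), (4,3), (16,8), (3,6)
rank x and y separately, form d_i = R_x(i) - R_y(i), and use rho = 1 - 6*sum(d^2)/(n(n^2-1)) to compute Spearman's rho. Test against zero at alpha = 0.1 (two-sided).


Step 1: Rank x and y separately (midranks; no ties here).
rank(x): 9->6, 7->4, 18->9, 8->5, 14->7, 2->1, 4->3, 16->8, 3->2
rank(y): 5->5, 4->4, 9->9, 2->2, 7->7, 1->1, 3->3, 8->8, 6->6
Step 2: d_i = R_x(i) - R_y(i); compute d_i^2.
  (6-5)^2=1, (4-4)^2=0, (9-9)^2=0, (5-2)^2=9, (7-7)^2=0, (1-1)^2=0, (3-3)^2=0, (8-8)^2=0, (2-6)^2=16
sum(d^2) = 26.
Step 3: rho = 1 - 6*26 / (9*(9^2 - 1)) = 1 - 156/720 = 0.783333.
Step 4: Under H0, t = rho * sqrt((n-2)/(1-rho^2)) = 3.3341 ~ t(7).
Step 5: Two-sided p-value from the t-distribution with 7 df = 0.012520.
Step 6: alpha = 0.1. reject H0.

rho = 0.7833, p = 0.012520, reject H0 at alpha = 0.1.


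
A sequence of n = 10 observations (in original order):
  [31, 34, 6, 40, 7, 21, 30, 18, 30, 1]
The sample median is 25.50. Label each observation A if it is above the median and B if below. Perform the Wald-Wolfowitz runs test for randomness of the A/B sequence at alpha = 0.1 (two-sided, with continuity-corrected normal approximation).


Step 1: Compute median = 25.50; label A = above, B = below.
Labels in order: AABABBABAB  (n_A = 5, n_B = 5)
Step 2: Count runs R = 8.
Step 3: Under H0 (random ordering), E[R] = 2*n_A*n_B/(n_A+n_B) + 1 = 2*5*5/10 + 1 = 6.0000.
        Var[R] = 2*n_A*n_B*(2*n_A*n_B - n_A - n_B) / ((n_A+n_B)^2 * (n_A+n_B-1)) = 2000/900 = 2.2222.
        SD[R] = 1.4907.
Step 4: Continuity-corrected z = (R - 0.5 - E[R]) / SD[R] = (8 - 0.5 - 6.0000) / 1.4907 = 1.0062.
Step 5: Two-sided p-value via normal approximation = 2*(1 - Phi(|z|)) = 0.314305.
Step 6: alpha = 0.1. fail to reject H0.

R = 8, z = 1.0062, p = 0.314305, fail to reject H0.


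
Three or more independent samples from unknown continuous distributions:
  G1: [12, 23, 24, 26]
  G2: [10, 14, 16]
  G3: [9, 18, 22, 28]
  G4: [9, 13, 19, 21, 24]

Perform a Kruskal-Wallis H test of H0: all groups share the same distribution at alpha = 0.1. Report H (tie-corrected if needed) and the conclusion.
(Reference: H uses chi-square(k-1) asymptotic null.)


Step 1: Combine all N = 16 observations and assign midranks.
sorted (value, group, rank): (9,G3,1.5), (9,G4,1.5), (10,G2,3), (12,G1,4), (13,G4,5), (14,G2,6), (16,G2,7), (18,G3,8), (19,G4,9), (21,G4,10), (22,G3,11), (23,G1,12), (24,G1,13.5), (24,G4,13.5), (26,G1,15), (28,G3,16)
Step 2: Sum ranks within each group.
R_1 = 44.5 (n_1 = 4)
R_2 = 16 (n_2 = 3)
R_3 = 36.5 (n_3 = 4)
R_4 = 39 (n_4 = 5)
Step 3: H = 12/(N(N+1)) * sum(R_i^2/n_i) - 3(N+1)
     = 12/(16*17) * (44.5^2/4 + 16^2/3 + 36.5^2/4 + 39^2/5) - 3*17
     = 0.044118 * 1217.66 - 51
     = 2.720221.
Step 4: Ties present; correction factor C = 1 - 12/(16^3 - 16) = 0.997059. Corrected H = 2.720221 / 0.997059 = 2.728245.
Step 5: Under H0, H ~ chi^2(3); p-value = 0.435449.
Step 6: alpha = 0.1. fail to reject H0.

H = 2.7282, df = 3, p = 0.435449, fail to reject H0.


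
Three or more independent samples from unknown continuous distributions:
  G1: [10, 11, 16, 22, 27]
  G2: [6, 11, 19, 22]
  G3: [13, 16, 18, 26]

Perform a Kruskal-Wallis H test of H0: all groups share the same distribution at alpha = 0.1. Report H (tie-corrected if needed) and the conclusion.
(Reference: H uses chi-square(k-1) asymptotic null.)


Step 1: Combine all N = 13 observations and assign midranks.
sorted (value, group, rank): (6,G2,1), (10,G1,2), (11,G1,3.5), (11,G2,3.5), (13,G3,5), (16,G1,6.5), (16,G3,6.5), (18,G3,8), (19,G2,9), (22,G1,10.5), (22,G2,10.5), (26,G3,12), (27,G1,13)
Step 2: Sum ranks within each group.
R_1 = 35.5 (n_1 = 5)
R_2 = 24 (n_2 = 4)
R_3 = 31.5 (n_3 = 4)
Step 3: H = 12/(N(N+1)) * sum(R_i^2/n_i) - 3(N+1)
     = 12/(13*14) * (35.5^2/5 + 24^2/4 + 31.5^2/4) - 3*14
     = 0.065934 * 644.112 - 42
     = 0.468956.
Step 4: Ties present; correction factor C = 1 - 18/(13^3 - 13) = 0.991758. Corrected H = 0.468956 / 0.991758 = 0.472853.
Step 5: Under H0, H ~ chi^2(2); p-value = 0.789444.
Step 6: alpha = 0.1. fail to reject H0.

H = 0.4729, df = 2, p = 0.789444, fail to reject H0.


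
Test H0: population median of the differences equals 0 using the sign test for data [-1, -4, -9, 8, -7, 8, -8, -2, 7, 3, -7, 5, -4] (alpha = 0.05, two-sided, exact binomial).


Step 1: Discard zero differences. Original n = 13; n_eff = number of nonzero differences = 13.
Nonzero differences (with sign): -1, -4, -9, +8, -7, +8, -8, -2, +7, +3, -7, +5, -4
Step 2: Count signs: positive = 5, negative = 8.
Step 3: Under H0: P(positive) = 0.5, so the number of positives S ~ Bin(13, 0.5).
Step 4: Two-sided exact p-value = sum of Bin(13,0.5) probabilities at or below the observed probability = 0.581055.
Step 5: alpha = 0.05. fail to reject H0.

n_eff = 13, pos = 5, neg = 8, p = 0.581055, fail to reject H0.


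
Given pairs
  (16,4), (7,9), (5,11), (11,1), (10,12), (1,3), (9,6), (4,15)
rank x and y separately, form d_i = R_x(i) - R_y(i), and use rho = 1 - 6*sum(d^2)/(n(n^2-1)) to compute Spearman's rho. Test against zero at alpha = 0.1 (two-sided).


Step 1: Rank x and y separately (midranks; no ties here).
rank(x): 16->8, 7->4, 5->3, 11->7, 10->6, 1->1, 9->5, 4->2
rank(y): 4->3, 9->5, 11->6, 1->1, 12->7, 3->2, 6->4, 15->8
Step 2: d_i = R_x(i) - R_y(i); compute d_i^2.
  (8-3)^2=25, (4-5)^2=1, (3-6)^2=9, (7-1)^2=36, (6-7)^2=1, (1-2)^2=1, (5-4)^2=1, (2-8)^2=36
sum(d^2) = 110.
Step 3: rho = 1 - 6*110 / (8*(8^2 - 1)) = 1 - 660/504 = -0.309524.
Step 4: Under H0, t = rho * sqrt((n-2)/(1-rho^2)) = -0.7973 ~ t(6).
Step 5: Two-sided p-value from the t-distribution with 6 df = 0.455645.
Step 6: alpha = 0.1. fail to reject H0.

rho = -0.3095, p = 0.455645, fail to reject H0 at alpha = 0.1.


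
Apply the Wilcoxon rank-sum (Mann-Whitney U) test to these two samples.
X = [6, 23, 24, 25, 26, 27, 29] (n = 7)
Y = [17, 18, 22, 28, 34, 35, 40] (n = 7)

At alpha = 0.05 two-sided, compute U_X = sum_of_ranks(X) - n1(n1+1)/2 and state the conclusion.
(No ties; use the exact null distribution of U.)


Step 1: Combine and sort all 14 observations; assign midranks.
sorted (value, group): (6,X), (17,Y), (18,Y), (22,Y), (23,X), (24,X), (25,X), (26,X), (27,X), (28,Y), (29,X), (34,Y), (35,Y), (40,Y)
ranks: 6->1, 17->2, 18->3, 22->4, 23->5, 24->6, 25->7, 26->8, 27->9, 28->10, 29->11, 34->12, 35->13, 40->14
Step 2: Rank sum for X: R1 = 1 + 5 + 6 + 7 + 8 + 9 + 11 = 47.
Step 3: U_X = R1 - n1(n1+1)/2 = 47 - 7*8/2 = 47 - 28 = 19.
       U_Y = n1*n2 - U_X = 49 - 19 = 30.
Step 4: No ties, so the exact null distribution of U (based on enumerating the C(14,7) = 3432 equally likely rank assignments) gives the two-sided p-value.
Step 5: p-value = 0.534965; compare to alpha = 0.05. fail to reject H0.

U_X = 19, p = 0.534965, fail to reject H0 at alpha = 0.05.


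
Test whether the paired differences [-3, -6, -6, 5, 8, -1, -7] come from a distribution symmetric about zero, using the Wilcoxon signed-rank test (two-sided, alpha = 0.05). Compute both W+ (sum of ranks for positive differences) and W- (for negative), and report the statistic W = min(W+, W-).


Step 1: Drop any zero differences (none here) and take |d_i|.
|d| = [3, 6, 6, 5, 8, 1, 7]
Step 2: Midrank |d_i| (ties get averaged ranks).
ranks: |3|->2, |6|->4.5, |6|->4.5, |5|->3, |8|->7, |1|->1, |7|->6
Step 3: Attach original signs; sum ranks with positive sign and with negative sign.
W+ = 3 + 7 = 10
W- = 2 + 4.5 + 4.5 + 1 + 6 = 18
(Check: W+ + W- = 28 should equal n(n+1)/2 = 28.)
Step 4: Test statistic W = min(W+, W-) = 10.
Step 5: Ties in |d|, so use the tie-corrected normal approximation.
        E[W] = n(n+1)/4 = 7*8/4 = 14.
        Tie groups: |d|=6 (t=2); sum(t^3 - t) = 6.
        Var[W] = n(n+1)(2n+1)/24 - sum(t^3-t)/48 = 840/24 - 6/48 = 34.875.
        z = (W - E[W]) / sqrt(Var[W]) = (10 - 14) / 5.9055 = -0.6773.
        Two-sided p = 2*Phi(z) = 0.498194.
Step 6: alpha = 0.05. fail to reject H0.

W+ = 10, W- = 18, W = min = 10, p = 0.498194, fail to reject H0.


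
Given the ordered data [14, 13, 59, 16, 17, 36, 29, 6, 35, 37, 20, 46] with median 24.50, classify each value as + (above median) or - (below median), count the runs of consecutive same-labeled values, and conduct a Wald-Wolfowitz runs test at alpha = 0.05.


Step 1: Compute median = 24.50; label A = above, B = below.
Labels in order: BBABBAABAABA  (n_A = 6, n_B = 6)
Step 2: Count runs R = 8.
Step 3: Under H0 (random ordering), E[R] = 2*n_A*n_B/(n_A+n_B) + 1 = 2*6*6/12 + 1 = 7.0000.
        Var[R] = 2*n_A*n_B*(2*n_A*n_B - n_A - n_B) / ((n_A+n_B)^2 * (n_A+n_B-1)) = 4320/1584 = 2.7273.
        SD[R] = 1.6514.
Step 4: Continuity-corrected z = (R - 0.5 - E[R]) / SD[R] = (8 - 0.5 - 7.0000) / 1.6514 = 0.3028.
Step 5: Two-sided p-value via normal approximation = 2*(1 - Phi(|z|)) = 0.762069.
Step 6: alpha = 0.05. fail to reject H0.

R = 8, z = 0.3028, p = 0.762069, fail to reject H0.


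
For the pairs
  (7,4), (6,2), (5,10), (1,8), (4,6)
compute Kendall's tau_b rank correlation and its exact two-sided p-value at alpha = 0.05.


Step 1: Enumerate the 10 unordered pairs (i,j) with i<j and classify each by sign(x_j-x_i) * sign(y_j-y_i).
  (1,2):dx=-1,dy=-2->C; (1,3):dx=-2,dy=+6->D; (1,4):dx=-6,dy=+4->D; (1,5):dx=-3,dy=+2->D
  (2,3):dx=-1,dy=+8->D; (2,4):dx=-5,dy=+6->D; (2,5):dx=-2,dy=+4->D; (3,4):dx=-4,dy=-2->C
  (3,5):dx=-1,dy=-4->C; (4,5):dx=+3,dy=-2->D
Step 2: C = 3, D = 7, total pairs = 10.
Step 3: tau = (C - D)/(n(n-1)/2) = (3 - 7)/10 = -0.400000.
Step 4: Exact two-sided p-value (enumerate n! = 120 permutations of y under H0): p = 0.483333.
Step 5: alpha = 0.05. fail to reject H0.

tau_b = -0.4000 (C=3, D=7), p = 0.483333, fail to reject H0.


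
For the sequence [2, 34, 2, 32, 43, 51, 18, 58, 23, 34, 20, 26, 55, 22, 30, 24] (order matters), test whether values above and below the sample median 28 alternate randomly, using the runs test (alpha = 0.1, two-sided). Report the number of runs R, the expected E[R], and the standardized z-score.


Step 1: Compute median = 28; label A = above, B = below.
Labels in order: BABAAABABABBABAB  (n_A = 8, n_B = 8)
Step 2: Count runs R = 13.
Step 3: Under H0 (random ordering), E[R] = 2*n_A*n_B/(n_A+n_B) + 1 = 2*8*8/16 + 1 = 9.0000.
        Var[R] = 2*n_A*n_B*(2*n_A*n_B - n_A - n_B) / ((n_A+n_B)^2 * (n_A+n_B-1)) = 14336/3840 = 3.7333.
        SD[R] = 1.9322.
Step 4: Continuity-corrected z = (R - 0.5 - E[R]) / SD[R] = (13 - 0.5 - 9.0000) / 1.9322 = 1.8114.
Step 5: Two-sided p-value via normal approximation = 2*(1 - Phi(|z|)) = 0.070076.
Step 6: alpha = 0.1. reject H0.

R = 13, z = 1.8114, p = 0.070076, reject H0.


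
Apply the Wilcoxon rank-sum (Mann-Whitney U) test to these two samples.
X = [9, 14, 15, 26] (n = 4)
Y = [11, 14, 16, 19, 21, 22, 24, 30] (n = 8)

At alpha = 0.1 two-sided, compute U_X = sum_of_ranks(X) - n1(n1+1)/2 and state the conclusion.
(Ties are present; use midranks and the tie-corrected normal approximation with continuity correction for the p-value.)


Step 1: Combine and sort all 12 observations; assign midranks.
sorted (value, group): (9,X), (11,Y), (14,X), (14,Y), (15,X), (16,Y), (19,Y), (21,Y), (22,Y), (24,Y), (26,X), (30,Y)
ranks: 9->1, 11->2, 14->3.5, 14->3.5, 15->5, 16->6, 19->7, 21->8, 22->9, 24->10, 26->11, 30->12
Step 2: Rank sum for X: R1 = 1 + 3.5 + 5 + 11 = 20.5.
Step 3: U_X = R1 - n1(n1+1)/2 = 20.5 - 4*5/2 = 20.5 - 10 = 10.5.
       U_Y = n1*n2 - U_X = 32 - 10.5 = 21.5.
Step 4: Ties are present, so use the tie-corrected normal approximation (with continuity correction) for the p-value.
Step 5: p-value = 0.394938; compare to alpha = 0.1. fail to reject H0.

U_X = 10.5, p = 0.394938, fail to reject H0 at alpha = 0.1.


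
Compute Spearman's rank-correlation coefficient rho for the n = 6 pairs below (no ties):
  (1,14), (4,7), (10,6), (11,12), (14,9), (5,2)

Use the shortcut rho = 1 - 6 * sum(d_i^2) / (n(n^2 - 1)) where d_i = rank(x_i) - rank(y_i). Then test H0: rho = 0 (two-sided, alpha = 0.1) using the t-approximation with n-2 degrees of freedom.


Step 1: Rank x and y separately (midranks; no ties here).
rank(x): 1->1, 4->2, 10->4, 11->5, 14->6, 5->3
rank(y): 14->6, 7->3, 6->2, 12->5, 9->4, 2->1
Step 2: d_i = R_x(i) - R_y(i); compute d_i^2.
  (1-6)^2=25, (2-3)^2=1, (4-2)^2=4, (5-5)^2=0, (6-4)^2=4, (3-1)^2=4
sum(d^2) = 38.
Step 3: rho = 1 - 6*38 / (6*(6^2 - 1)) = 1 - 228/210 = -0.085714.
Step 4: Under H0, t = rho * sqrt((n-2)/(1-rho^2)) = -0.1721 ~ t(4).
Step 5: Two-sided p-value from the t-distribution with 4 df = 0.871743.
Step 6: alpha = 0.1. fail to reject H0.

rho = -0.0857, p = 0.871743, fail to reject H0 at alpha = 0.1.


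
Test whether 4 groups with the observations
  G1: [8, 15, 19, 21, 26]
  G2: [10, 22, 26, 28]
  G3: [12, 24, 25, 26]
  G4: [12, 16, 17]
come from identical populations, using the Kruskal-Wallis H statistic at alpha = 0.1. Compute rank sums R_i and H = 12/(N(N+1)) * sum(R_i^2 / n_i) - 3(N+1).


Step 1: Combine all N = 16 observations and assign midranks.
sorted (value, group, rank): (8,G1,1), (10,G2,2), (12,G3,3.5), (12,G4,3.5), (15,G1,5), (16,G4,6), (17,G4,7), (19,G1,8), (21,G1,9), (22,G2,10), (24,G3,11), (25,G3,12), (26,G1,14), (26,G2,14), (26,G3,14), (28,G2,16)
Step 2: Sum ranks within each group.
R_1 = 37 (n_1 = 5)
R_2 = 42 (n_2 = 4)
R_3 = 40.5 (n_3 = 4)
R_4 = 16.5 (n_4 = 3)
Step 3: H = 12/(N(N+1)) * sum(R_i^2/n_i) - 3(N+1)
     = 12/(16*17) * (37^2/5 + 42^2/4 + 40.5^2/4 + 16.5^2/3) - 3*17
     = 0.044118 * 1215.61 - 51
     = 2.629963.
Step 4: Ties present; correction factor C = 1 - 30/(16^3 - 16) = 0.992647. Corrected H = 2.629963 / 0.992647 = 2.649444.
Step 5: Under H0, H ~ chi^2(3); p-value = 0.448887.
Step 6: alpha = 0.1. fail to reject H0.

H = 2.6494, df = 3, p = 0.448887, fail to reject H0.


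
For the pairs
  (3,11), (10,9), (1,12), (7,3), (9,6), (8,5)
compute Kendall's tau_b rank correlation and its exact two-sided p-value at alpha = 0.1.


Step 1: Enumerate the 15 unordered pairs (i,j) with i<j and classify each by sign(x_j-x_i) * sign(y_j-y_i).
  (1,2):dx=+7,dy=-2->D; (1,3):dx=-2,dy=+1->D; (1,4):dx=+4,dy=-8->D; (1,5):dx=+6,dy=-5->D
  (1,6):dx=+5,dy=-6->D; (2,3):dx=-9,dy=+3->D; (2,4):dx=-3,dy=-6->C; (2,5):dx=-1,dy=-3->C
  (2,6):dx=-2,dy=-4->C; (3,4):dx=+6,dy=-9->D; (3,5):dx=+8,dy=-6->D; (3,6):dx=+7,dy=-7->D
  (4,5):dx=+2,dy=+3->C; (4,6):dx=+1,dy=+2->C; (5,6):dx=-1,dy=-1->C
Step 2: C = 6, D = 9, total pairs = 15.
Step 3: tau = (C - D)/(n(n-1)/2) = (6 - 9)/15 = -0.200000.
Step 4: Exact two-sided p-value (enumerate n! = 720 permutations of y under H0): p = 0.719444.
Step 5: alpha = 0.1. fail to reject H0.

tau_b = -0.2000 (C=6, D=9), p = 0.719444, fail to reject H0.


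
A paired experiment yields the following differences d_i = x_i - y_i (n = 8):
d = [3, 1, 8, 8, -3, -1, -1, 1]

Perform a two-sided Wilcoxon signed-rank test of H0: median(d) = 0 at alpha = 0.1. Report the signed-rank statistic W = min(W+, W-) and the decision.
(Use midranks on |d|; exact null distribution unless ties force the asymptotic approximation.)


Step 1: Drop any zero differences (none here) and take |d_i|.
|d| = [3, 1, 8, 8, 3, 1, 1, 1]
Step 2: Midrank |d_i| (ties get averaged ranks).
ranks: |3|->5.5, |1|->2.5, |8|->7.5, |8|->7.5, |3|->5.5, |1|->2.5, |1|->2.5, |1|->2.5
Step 3: Attach original signs; sum ranks with positive sign and with negative sign.
W+ = 5.5 + 2.5 + 7.5 + 7.5 + 2.5 = 25.5
W- = 5.5 + 2.5 + 2.5 = 10.5
(Check: W+ + W- = 36 should equal n(n+1)/2 = 36.)
Step 4: Test statistic W = min(W+, W-) = 10.5.
Step 5: Ties in |d|, so use the tie-corrected normal approximation.
        E[W] = n(n+1)/4 = 8*9/4 = 18.
        Tie groups: |d|=1 (t=4), |d|=3 (t=2), |d|=8 (t=2); sum(t^3 - t) = 72.
        Var[W] = n(n+1)(2n+1)/24 - sum(t^3-t)/48 = 1224/24 - 72/48 = 49.5.
        z = (W - E[W]) / sqrt(Var[W]) = (10.5 - 18) / 7.0356 = -1.0660.
        Two-sided p = 2*Phi(z) = 0.286422.
Step 6: alpha = 0.1. fail to reject H0.

W+ = 25.5, W- = 10.5, W = min = 10.5, p = 0.286422, fail to reject H0.


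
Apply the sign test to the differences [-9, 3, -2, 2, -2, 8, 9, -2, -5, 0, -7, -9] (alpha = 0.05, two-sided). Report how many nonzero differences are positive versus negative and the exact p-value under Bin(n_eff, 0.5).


Step 1: Discard zero differences. Original n = 12; n_eff = number of nonzero differences = 11.
Nonzero differences (with sign): -9, +3, -2, +2, -2, +8, +9, -2, -5, -7, -9
Step 2: Count signs: positive = 4, negative = 7.
Step 3: Under H0: P(positive) = 0.5, so the number of positives S ~ Bin(11, 0.5).
Step 4: Two-sided exact p-value = sum of Bin(11,0.5) probabilities at or below the observed probability = 0.548828.
Step 5: alpha = 0.05. fail to reject H0.

n_eff = 11, pos = 4, neg = 7, p = 0.548828, fail to reject H0.


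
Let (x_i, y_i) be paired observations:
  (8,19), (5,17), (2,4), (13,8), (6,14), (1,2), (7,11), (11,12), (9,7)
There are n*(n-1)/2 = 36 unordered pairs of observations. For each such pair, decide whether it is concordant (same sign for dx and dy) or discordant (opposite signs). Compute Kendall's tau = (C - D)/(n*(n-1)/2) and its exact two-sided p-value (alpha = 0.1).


Step 1: Enumerate the 36 unordered pairs (i,j) with i<j and classify each by sign(x_j-x_i) * sign(y_j-y_i).
  (1,2):dx=-3,dy=-2->C; (1,3):dx=-6,dy=-15->C; (1,4):dx=+5,dy=-11->D; (1,5):dx=-2,dy=-5->C
  (1,6):dx=-7,dy=-17->C; (1,7):dx=-1,dy=-8->C; (1,8):dx=+3,dy=-7->D; (1,9):dx=+1,dy=-12->D
  (2,3):dx=-3,dy=-13->C; (2,4):dx=+8,dy=-9->D; (2,5):dx=+1,dy=-3->D; (2,6):dx=-4,dy=-15->C
  (2,7):dx=+2,dy=-6->D; (2,8):dx=+6,dy=-5->D; (2,9):dx=+4,dy=-10->D; (3,4):dx=+11,dy=+4->C
  (3,5):dx=+4,dy=+10->C; (3,6):dx=-1,dy=-2->C; (3,7):dx=+5,dy=+7->C; (3,8):dx=+9,dy=+8->C
  (3,9):dx=+7,dy=+3->C; (4,5):dx=-7,dy=+6->D; (4,6):dx=-12,dy=-6->C; (4,7):dx=-6,dy=+3->D
  (4,8):dx=-2,dy=+4->D; (4,9):dx=-4,dy=-1->C; (5,6):dx=-5,dy=-12->C; (5,7):dx=+1,dy=-3->D
  (5,8):dx=+5,dy=-2->D; (5,9):dx=+3,dy=-7->D; (6,7):dx=+6,dy=+9->C; (6,8):dx=+10,dy=+10->C
  (6,9):dx=+8,dy=+5->C; (7,8):dx=+4,dy=+1->C; (7,9):dx=+2,dy=-4->D; (8,9):dx=-2,dy=-5->C
Step 2: C = 21, D = 15, total pairs = 36.
Step 3: tau = (C - D)/(n(n-1)/2) = (21 - 15)/36 = 0.166667.
Step 4: Exact two-sided p-value (enumerate n! = 362880 permutations of y under H0): p = 0.612202.
Step 5: alpha = 0.1. fail to reject H0.

tau_b = 0.1667 (C=21, D=15), p = 0.612202, fail to reject H0.


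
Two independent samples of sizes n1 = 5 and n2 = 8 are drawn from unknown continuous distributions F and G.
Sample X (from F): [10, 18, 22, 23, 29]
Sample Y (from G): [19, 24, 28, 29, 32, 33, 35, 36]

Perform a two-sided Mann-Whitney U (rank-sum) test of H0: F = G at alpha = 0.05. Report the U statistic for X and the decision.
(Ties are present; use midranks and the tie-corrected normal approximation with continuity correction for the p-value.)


Step 1: Combine and sort all 13 observations; assign midranks.
sorted (value, group): (10,X), (18,X), (19,Y), (22,X), (23,X), (24,Y), (28,Y), (29,X), (29,Y), (32,Y), (33,Y), (35,Y), (36,Y)
ranks: 10->1, 18->2, 19->3, 22->4, 23->5, 24->6, 28->7, 29->8.5, 29->8.5, 32->10, 33->11, 35->12, 36->13
Step 2: Rank sum for X: R1 = 1 + 2 + 4 + 5 + 8.5 = 20.5.
Step 3: U_X = R1 - n1(n1+1)/2 = 20.5 - 5*6/2 = 20.5 - 15 = 5.5.
       U_Y = n1*n2 - U_X = 40 - 5.5 = 34.5.
Step 4: Ties are present, so use the tie-corrected normal approximation (with continuity correction) for the p-value.
Step 5: p-value = 0.040149; compare to alpha = 0.05. reject H0.

U_X = 5.5, p = 0.040149, reject H0 at alpha = 0.05.


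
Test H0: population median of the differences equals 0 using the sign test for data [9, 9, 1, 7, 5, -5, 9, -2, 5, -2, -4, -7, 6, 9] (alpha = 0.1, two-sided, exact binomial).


Step 1: Discard zero differences. Original n = 14; n_eff = number of nonzero differences = 14.
Nonzero differences (with sign): +9, +9, +1, +7, +5, -5, +9, -2, +5, -2, -4, -7, +6, +9
Step 2: Count signs: positive = 9, negative = 5.
Step 3: Under H0: P(positive) = 0.5, so the number of positives S ~ Bin(14, 0.5).
Step 4: Two-sided exact p-value = sum of Bin(14,0.5) probabilities at or below the observed probability = 0.423950.
Step 5: alpha = 0.1. fail to reject H0.

n_eff = 14, pos = 9, neg = 5, p = 0.423950, fail to reject H0.


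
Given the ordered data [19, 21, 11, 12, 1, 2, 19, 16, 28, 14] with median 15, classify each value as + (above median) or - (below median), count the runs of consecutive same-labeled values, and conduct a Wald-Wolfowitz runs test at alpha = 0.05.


Step 1: Compute median = 15; label A = above, B = below.
Labels in order: AABBBBAAAB  (n_A = 5, n_B = 5)
Step 2: Count runs R = 4.
Step 3: Under H0 (random ordering), E[R] = 2*n_A*n_B/(n_A+n_B) + 1 = 2*5*5/10 + 1 = 6.0000.
        Var[R] = 2*n_A*n_B*(2*n_A*n_B - n_A - n_B) / ((n_A+n_B)^2 * (n_A+n_B-1)) = 2000/900 = 2.2222.
        SD[R] = 1.4907.
Step 4: Continuity-corrected z = (R + 0.5 - E[R]) / SD[R] = (4 + 0.5 - 6.0000) / 1.4907 = -1.0062.
Step 5: Two-sided p-value via normal approximation = 2*(1 - Phi(|z|)) = 0.314305.
Step 6: alpha = 0.05. fail to reject H0.

R = 4, z = -1.0062, p = 0.314305, fail to reject H0.


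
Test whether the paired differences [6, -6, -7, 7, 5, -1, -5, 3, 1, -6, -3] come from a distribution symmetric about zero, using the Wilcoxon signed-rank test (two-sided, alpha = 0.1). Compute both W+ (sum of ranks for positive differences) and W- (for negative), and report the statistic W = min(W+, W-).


Step 1: Drop any zero differences (none here) and take |d_i|.
|d| = [6, 6, 7, 7, 5, 1, 5, 3, 1, 6, 3]
Step 2: Midrank |d_i| (ties get averaged ranks).
ranks: |6|->8, |6|->8, |7|->10.5, |7|->10.5, |5|->5.5, |1|->1.5, |5|->5.5, |3|->3.5, |1|->1.5, |6|->8, |3|->3.5
Step 3: Attach original signs; sum ranks with positive sign and with negative sign.
W+ = 8 + 10.5 + 5.5 + 3.5 + 1.5 = 29
W- = 8 + 10.5 + 1.5 + 5.5 + 8 + 3.5 = 37
(Check: W+ + W- = 66 should equal n(n+1)/2 = 66.)
Step 4: Test statistic W = min(W+, W-) = 29.
Step 5: Ties in |d|, so use the tie-corrected normal approximation.
        E[W] = n(n+1)/4 = 11*12/4 = 33.
        Tie groups: |d|=1 (t=2), |d|=3 (t=2), |d|=5 (t=2), |d|=6 (t=3), |d|=7 (t=2); sum(t^3 - t) = 48.
        Var[W] = n(n+1)(2n+1)/24 - sum(t^3-t)/48 = 3036/24 - 48/48 = 125.5.
        z = (W - E[W]) / sqrt(Var[W]) = (29 - 33) / 11.2027 = -0.3571.
        Two-sided p = 2*Phi(z) = 0.721049.
Step 6: alpha = 0.1. fail to reject H0.

W+ = 29, W- = 37, W = min = 29, p = 0.721049, fail to reject H0.


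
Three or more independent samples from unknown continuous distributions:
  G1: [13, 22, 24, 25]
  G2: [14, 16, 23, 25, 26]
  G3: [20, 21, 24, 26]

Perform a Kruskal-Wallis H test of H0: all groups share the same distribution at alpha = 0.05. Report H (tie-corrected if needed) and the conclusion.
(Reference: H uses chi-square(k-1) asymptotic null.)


Step 1: Combine all N = 13 observations and assign midranks.
sorted (value, group, rank): (13,G1,1), (14,G2,2), (16,G2,3), (20,G3,4), (21,G3,5), (22,G1,6), (23,G2,7), (24,G1,8.5), (24,G3,8.5), (25,G1,10.5), (25,G2,10.5), (26,G2,12.5), (26,G3,12.5)
Step 2: Sum ranks within each group.
R_1 = 26 (n_1 = 4)
R_2 = 35 (n_2 = 5)
R_3 = 30 (n_3 = 4)
Step 3: H = 12/(N(N+1)) * sum(R_i^2/n_i) - 3(N+1)
     = 12/(13*14) * (26^2/4 + 35^2/5 + 30^2/4) - 3*14
     = 0.065934 * 639 - 42
     = 0.131868.
Step 4: Ties present; correction factor C = 1 - 18/(13^3 - 13) = 0.991758. Corrected H = 0.131868 / 0.991758 = 0.132964.
Step 5: Under H0, H ~ chi^2(2); p-value = 0.935680.
Step 6: alpha = 0.05. fail to reject H0.

H = 0.1330, df = 2, p = 0.935680, fail to reject H0.


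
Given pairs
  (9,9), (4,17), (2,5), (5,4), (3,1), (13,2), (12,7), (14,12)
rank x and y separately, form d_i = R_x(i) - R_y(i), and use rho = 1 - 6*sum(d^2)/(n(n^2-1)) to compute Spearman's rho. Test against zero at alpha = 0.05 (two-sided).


Step 1: Rank x and y separately (midranks; no ties here).
rank(x): 9->5, 4->3, 2->1, 5->4, 3->2, 13->7, 12->6, 14->8
rank(y): 9->6, 17->8, 5->4, 4->3, 1->1, 2->2, 7->5, 12->7
Step 2: d_i = R_x(i) - R_y(i); compute d_i^2.
  (5-6)^2=1, (3-8)^2=25, (1-4)^2=9, (4-3)^2=1, (2-1)^2=1, (7-2)^2=25, (6-5)^2=1, (8-7)^2=1
sum(d^2) = 64.
Step 3: rho = 1 - 6*64 / (8*(8^2 - 1)) = 1 - 384/504 = 0.238095.
Step 4: Under H0, t = rho * sqrt((n-2)/(1-rho^2)) = 0.6005 ~ t(6).
Step 5: Two-sided p-value from the t-distribution with 6 df = 0.570156.
Step 6: alpha = 0.05. fail to reject H0.

rho = 0.2381, p = 0.570156, fail to reject H0 at alpha = 0.05.


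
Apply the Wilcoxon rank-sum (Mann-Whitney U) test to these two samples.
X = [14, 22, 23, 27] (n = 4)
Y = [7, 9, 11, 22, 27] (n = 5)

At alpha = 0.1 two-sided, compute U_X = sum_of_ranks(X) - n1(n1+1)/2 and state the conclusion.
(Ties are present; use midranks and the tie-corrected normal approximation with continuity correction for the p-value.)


Step 1: Combine and sort all 9 observations; assign midranks.
sorted (value, group): (7,Y), (9,Y), (11,Y), (14,X), (22,X), (22,Y), (23,X), (27,X), (27,Y)
ranks: 7->1, 9->2, 11->3, 14->4, 22->5.5, 22->5.5, 23->7, 27->8.5, 27->8.5
Step 2: Rank sum for X: R1 = 4 + 5.5 + 7 + 8.5 = 25.
Step 3: U_X = R1 - n1(n1+1)/2 = 25 - 4*5/2 = 25 - 10 = 15.
       U_Y = n1*n2 - U_X = 20 - 15 = 5.
Step 4: Ties are present, so use the tie-corrected normal approximation (with continuity correction) for the p-value.
Step 5: p-value = 0.266322; compare to alpha = 0.1. fail to reject H0.

U_X = 15, p = 0.266322, fail to reject H0 at alpha = 0.1.


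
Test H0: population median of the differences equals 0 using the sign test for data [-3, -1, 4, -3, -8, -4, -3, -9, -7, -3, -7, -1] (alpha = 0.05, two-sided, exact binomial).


Step 1: Discard zero differences. Original n = 12; n_eff = number of nonzero differences = 12.
Nonzero differences (with sign): -3, -1, +4, -3, -8, -4, -3, -9, -7, -3, -7, -1
Step 2: Count signs: positive = 1, negative = 11.
Step 3: Under H0: P(positive) = 0.5, so the number of positives S ~ Bin(12, 0.5).
Step 4: Two-sided exact p-value = sum of Bin(12,0.5) probabilities at or below the observed probability = 0.006348.
Step 5: alpha = 0.05. reject H0.

n_eff = 12, pos = 1, neg = 11, p = 0.006348, reject H0.


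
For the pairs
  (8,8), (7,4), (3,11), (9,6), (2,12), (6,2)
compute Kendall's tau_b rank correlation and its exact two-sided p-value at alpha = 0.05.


Step 1: Enumerate the 15 unordered pairs (i,j) with i<j and classify each by sign(x_j-x_i) * sign(y_j-y_i).
  (1,2):dx=-1,dy=-4->C; (1,3):dx=-5,dy=+3->D; (1,4):dx=+1,dy=-2->D; (1,5):dx=-6,dy=+4->D
  (1,6):dx=-2,dy=-6->C; (2,3):dx=-4,dy=+7->D; (2,4):dx=+2,dy=+2->C; (2,5):dx=-5,dy=+8->D
  (2,6):dx=-1,dy=-2->C; (3,4):dx=+6,dy=-5->D; (3,5):dx=-1,dy=+1->D; (3,6):dx=+3,dy=-9->D
  (4,5):dx=-7,dy=+6->D; (4,6):dx=-3,dy=-4->C; (5,6):dx=+4,dy=-10->D
Step 2: C = 5, D = 10, total pairs = 15.
Step 3: tau = (C - D)/(n(n-1)/2) = (5 - 10)/15 = -0.333333.
Step 4: Exact two-sided p-value (enumerate n! = 720 permutations of y under H0): p = 0.469444.
Step 5: alpha = 0.05. fail to reject H0.

tau_b = -0.3333 (C=5, D=10), p = 0.469444, fail to reject H0.


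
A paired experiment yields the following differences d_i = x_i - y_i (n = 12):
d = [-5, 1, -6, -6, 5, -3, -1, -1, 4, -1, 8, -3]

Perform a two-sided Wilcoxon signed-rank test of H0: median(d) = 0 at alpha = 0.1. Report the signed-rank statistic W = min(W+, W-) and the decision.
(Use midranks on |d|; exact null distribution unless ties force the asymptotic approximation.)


Step 1: Drop any zero differences (none here) and take |d_i|.
|d| = [5, 1, 6, 6, 5, 3, 1, 1, 4, 1, 8, 3]
Step 2: Midrank |d_i| (ties get averaged ranks).
ranks: |5|->8.5, |1|->2.5, |6|->10.5, |6|->10.5, |5|->8.5, |3|->5.5, |1|->2.5, |1|->2.5, |4|->7, |1|->2.5, |8|->12, |3|->5.5
Step 3: Attach original signs; sum ranks with positive sign and with negative sign.
W+ = 2.5 + 8.5 + 7 + 12 = 30
W- = 8.5 + 10.5 + 10.5 + 5.5 + 2.5 + 2.5 + 2.5 + 5.5 = 48
(Check: W+ + W- = 78 should equal n(n+1)/2 = 78.)
Step 4: Test statistic W = min(W+, W-) = 30.
Step 5: Ties in |d|, so use the tie-corrected normal approximation.
        E[W] = n(n+1)/4 = 12*13/4 = 39.
        Tie groups: |d|=1 (t=4), |d|=3 (t=2), |d|=5 (t=2), |d|=6 (t=2); sum(t^3 - t) = 78.
        Var[W] = n(n+1)(2n+1)/24 - sum(t^3-t)/48 = 3900/24 - 78/48 = 160.875.
        z = (W - E[W]) / sqrt(Var[W]) = (30 - 39) / 12.6837 = -0.7096.
        Two-sided p = 2*Phi(z) = 0.477968.
Step 6: alpha = 0.1. fail to reject H0.

W+ = 30, W- = 48, W = min = 30, p = 0.477968, fail to reject H0.


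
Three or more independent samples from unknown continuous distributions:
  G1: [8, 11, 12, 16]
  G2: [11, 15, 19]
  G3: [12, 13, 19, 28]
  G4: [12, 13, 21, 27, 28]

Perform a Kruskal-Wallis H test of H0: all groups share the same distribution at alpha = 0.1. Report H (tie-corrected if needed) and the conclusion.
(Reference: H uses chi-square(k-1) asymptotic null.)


Step 1: Combine all N = 16 observations and assign midranks.
sorted (value, group, rank): (8,G1,1), (11,G1,2.5), (11,G2,2.5), (12,G1,5), (12,G3,5), (12,G4,5), (13,G3,7.5), (13,G4,7.5), (15,G2,9), (16,G1,10), (19,G2,11.5), (19,G3,11.5), (21,G4,13), (27,G4,14), (28,G3,15.5), (28,G4,15.5)
Step 2: Sum ranks within each group.
R_1 = 18.5 (n_1 = 4)
R_2 = 23 (n_2 = 3)
R_3 = 39.5 (n_3 = 4)
R_4 = 55 (n_4 = 5)
Step 3: H = 12/(N(N+1)) * sum(R_i^2/n_i) - 3(N+1)
     = 12/(16*17) * (18.5^2/4 + 23^2/3 + 39.5^2/4 + 55^2/5) - 3*17
     = 0.044118 * 1256.96 - 51
     = 4.454044.
Step 4: Ties present; correction factor C = 1 - 48/(16^3 - 16) = 0.988235. Corrected H = 4.454044 / 0.988235 = 4.507068.
Step 5: Under H0, H ~ chi^2(3); p-value = 0.211661.
Step 6: alpha = 0.1. fail to reject H0.

H = 4.5071, df = 3, p = 0.211661, fail to reject H0.


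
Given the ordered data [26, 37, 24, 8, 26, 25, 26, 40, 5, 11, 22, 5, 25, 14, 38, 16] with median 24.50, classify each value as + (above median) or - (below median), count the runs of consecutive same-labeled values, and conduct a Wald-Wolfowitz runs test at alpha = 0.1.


Step 1: Compute median = 24.50; label A = above, B = below.
Labels in order: AABBAAAABBBBABAB  (n_A = 8, n_B = 8)
Step 2: Count runs R = 8.
Step 3: Under H0 (random ordering), E[R] = 2*n_A*n_B/(n_A+n_B) + 1 = 2*8*8/16 + 1 = 9.0000.
        Var[R] = 2*n_A*n_B*(2*n_A*n_B - n_A - n_B) / ((n_A+n_B)^2 * (n_A+n_B-1)) = 14336/3840 = 3.7333.
        SD[R] = 1.9322.
Step 4: Continuity-corrected z = (R + 0.5 - E[R]) / SD[R] = (8 + 0.5 - 9.0000) / 1.9322 = -0.2588.
Step 5: Two-sided p-value via normal approximation = 2*(1 - Phi(|z|)) = 0.795809.
Step 6: alpha = 0.1. fail to reject H0.

R = 8, z = -0.2588, p = 0.795809, fail to reject H0.


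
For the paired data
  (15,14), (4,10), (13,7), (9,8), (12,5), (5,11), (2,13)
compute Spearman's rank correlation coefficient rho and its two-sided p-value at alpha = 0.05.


Step 1: Rank x and y separately (midranks; no ties here).
rank(x): 15->7, 4->2, 13->6, 9->4, 12->5, 5->3, 2->1
rank(y): 14->7, 10->4, 7->2, 8->3, 5->1, 11->5, 13->6
Step 2: d_i = R_x(i) - R_y(i); compute d_i^2.
  (7-7)^2=0, (2-4)^2=4, (6-2)^2=16, (4-3)^2=1, (5-1)^2=16, (3-5)^2=4, (1-6)^2=25
sum(d^2) = 66.
Step 3: rho = 1 - 6*66 / (7*(7^2 - 1)) = 1 - 396/336 = -0.178571.
Step 4: Under H0, t = rho * sqrt((n-2)/(1-rho^2)) = -0.4058 ~ t(5).
Step 5: Two-sided p-value from the t-distribution with 5 df = 0.701658.
Step 6: alpha = 0.05. fail to reject H0.

rho = -0.1786, p = 0.701658, fail to reject H0 at alpha = 0.05.


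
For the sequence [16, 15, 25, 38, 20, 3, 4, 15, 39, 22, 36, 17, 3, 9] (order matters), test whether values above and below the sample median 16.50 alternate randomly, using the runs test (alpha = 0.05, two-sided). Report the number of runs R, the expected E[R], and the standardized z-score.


Step 1: Compute median = 16.50; label A = above, B = below.
Labels in order: BBAAABBBAAAABB  (n_A = 7, n_B = 7)
Step 2: Count runs R = 5.
Step 3: Under H0 (random ordering), E[R] = 2*n_A*n_B/(n_A+n_B) + 1 = 2*7*7/14 + 1 = 8.0000.
        Var[R] = 2*n_A*n_B*(2*n_A*n_B - n_A - n_B) / ((n_A+n_B)^2 * (n_A+n_B-1)) = 8232/2548 = 3.2308.
        SD[R] = 1.7974.
Step 4: Continuity-corrected z = (R + 0.5 - E[R]) / SD[R] = (5 + 0.5 - 8.0000) / 1.7974 = -1.3909.
Step 5: Two-sided p-value via normal approximation = 2*(1 - Phi(|z|)) = 0.164264.
Step 6: alpha = 0.05. fail to reject H0.

R = 5, z = -1.3909, p = 0.164264, fail to reject H0.


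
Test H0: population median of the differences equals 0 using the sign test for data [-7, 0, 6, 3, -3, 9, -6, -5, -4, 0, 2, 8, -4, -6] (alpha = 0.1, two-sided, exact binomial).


Step 1: Discard zero differences. Original n = 14; n_eff = number of nonzero differences = 12.
Nonzero differences (with sign): -7, +6, +3, -3, +9, -6, -5, -4, +2, +8, -4, -6
Step 2: Count signs: positive = 5, negative = 7.
Step 3: Under H0: P(positive) = 0.5, so the number of positives S ~ Bin(12, 0.5).
Step 4: Two-sided exact p-value = sum of Bin(12,0.5) probabilities at or below the observed probability = 0.774414.
Step 5: alpha = 0.1. fail to reject H0.

n_eff = 12, pos = 5, neg = 7, p = 0.774414, fail to reject H0.


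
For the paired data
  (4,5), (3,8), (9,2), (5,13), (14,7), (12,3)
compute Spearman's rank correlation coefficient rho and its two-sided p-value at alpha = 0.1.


Step 1: Rank x and y separately (midranks; no ties here).
rank(x): 4->2, 3->1, 9->4, 5->3, 14->6, 12->5
rank(y): 5->3, 8->5, 2->1, 13->6, 7->4, 3->2
Step 2: d_i = R_x(i) - R_y(i); compute d_i^2.
  (2-3)^2=1, (1-5)^2=16, (4-1)^2=9, (3-6)^2=9, (6-4)^2=4, (5-2)^2=9
sum(d^2) = 48.
Step 3: rho = 1 - 6*48 / (6*(6^2 - 1)) = 1 - 288/210 = -0.371429.
Step 4: Under H0, t = rho * sqrt((n-2)/(1-rho^2)) = -0.8001 ~ t(4).
Step 5: Two-sided p-value from the t-distribution with 4 df = 0.468478.
Step 6: alpha = 0.1. fail to reject H0.

rho = -0.3714, p = 0.468478, fail to reject H0 at alpha = 0.1.


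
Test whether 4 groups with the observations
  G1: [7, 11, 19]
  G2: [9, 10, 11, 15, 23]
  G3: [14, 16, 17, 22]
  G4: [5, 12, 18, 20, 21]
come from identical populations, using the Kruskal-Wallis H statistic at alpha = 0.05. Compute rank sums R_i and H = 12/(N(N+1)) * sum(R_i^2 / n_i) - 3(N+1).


Step 1: Combine all N = 17 observations and assign midranks.
sorted (value, group, rank): (5,G4,1), (7,G1,2), (9,G2,3), (10,G2,4), (11,G1,5.5), (11,G2,5.5), (12,G4,7), (14,G3,8), (15,G2,9), (16,G3,10), (17,G3,11), (18,G4,12), (19,G1,13), (20,G4,14), (21,G4,15), (22,G3,16), (23,G2,17)
Step 2: Sum ranks within each group.
R_1 = 20.5 (n_1 = 3)
R_2 = 38.5 (n_2 = 5)
R_3 = 45 (n_3 = 4)
R_4 = 49 (n_4 = 5)
Step 3: H = 12/(N(N+1)) * sum(R_i^2/n_i) - 3(N+1)
     = 12/(17*18) * (20.5^2/3 + 38.5^2/5 + 45^2/4 + 49^2/5) - 3*18
     = 0.039216 * 1422.98 - 54
     = 1.803268.
Step 4: Ties present; correction factor C = 1 - 6/(17^3 - 17) = 0.998775. Corrected H = 1.803268 / 0.998775 = 1.805481.
Step 5: Under H0, H ~ chi^2(3); p-value = 0.613743.
Step 6: alpha = 0.05. fail to reject H0.

H = 1.8055, df = 3, p = 0.613743, fail to reject H0.


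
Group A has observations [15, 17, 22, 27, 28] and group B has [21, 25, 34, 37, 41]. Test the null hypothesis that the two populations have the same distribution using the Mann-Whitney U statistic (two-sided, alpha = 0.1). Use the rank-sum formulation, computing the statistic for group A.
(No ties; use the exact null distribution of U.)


Step 1: Combine and sort all 10 observations; assign midranks.
sorted (value, group): (15,X), (17,X), (21,Y), (22,X), (25,Y), (27,X), (28,X), (34,Y), (37,Y), (41,Y)
ranks: 15->1, 17->2, 21->3, 22->4, 25->5, 27->6, 28->7, 34->8, 37->9, 41->10
Step 2: Rank sum for X: R1 = 1 + 2 + 4 + 6 + 7 = 20.
Step 3: U_X = R1 - n1(n1+1)/2 = 20 - 5*6/2 = 20 - 15 = 5.
       U_Y = n1*n2 - U_X = 25 - 5 = 20.
Step 4: No ties, so the exact null distribution of U (based on enumerating the C(10,5) = 252 equally likely rank assignments) gives the two-sided p-value.
Step 5: p-value = 0.150794; compare to alpha = 0.1. fail to reject H0.

U_X = 5, p = 0.150794, fail to reject H0 at alpha = 0.1.
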